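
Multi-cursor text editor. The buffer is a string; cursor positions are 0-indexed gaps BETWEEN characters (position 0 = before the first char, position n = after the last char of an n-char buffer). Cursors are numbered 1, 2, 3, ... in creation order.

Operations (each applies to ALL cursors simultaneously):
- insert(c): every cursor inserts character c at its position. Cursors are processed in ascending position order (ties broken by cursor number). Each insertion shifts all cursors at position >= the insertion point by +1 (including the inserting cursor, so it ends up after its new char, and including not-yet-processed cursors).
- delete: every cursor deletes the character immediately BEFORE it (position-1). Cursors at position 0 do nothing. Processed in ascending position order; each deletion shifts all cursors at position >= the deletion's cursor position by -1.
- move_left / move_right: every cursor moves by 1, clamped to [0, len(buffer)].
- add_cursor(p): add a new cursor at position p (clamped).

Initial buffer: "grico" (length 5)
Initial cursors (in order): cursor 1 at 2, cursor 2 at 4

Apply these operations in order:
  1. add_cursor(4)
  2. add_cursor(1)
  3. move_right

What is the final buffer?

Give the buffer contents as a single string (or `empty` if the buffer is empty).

After op 1 (add_cursor(4)): buffer="grico" (len 5), cursors c1@2 c2@4 c3@4, authorship .....
After op 2 (add_cursor(1)): buffer="grico" (len 5), cursors c4@1 c1@2 c2@4 c3@4, authorship .....
After op 3 (move_right): buffer="grico" (len 5), cursors c4@2 c1@3 c2@5 c3@5, authorship .....

Answer: grico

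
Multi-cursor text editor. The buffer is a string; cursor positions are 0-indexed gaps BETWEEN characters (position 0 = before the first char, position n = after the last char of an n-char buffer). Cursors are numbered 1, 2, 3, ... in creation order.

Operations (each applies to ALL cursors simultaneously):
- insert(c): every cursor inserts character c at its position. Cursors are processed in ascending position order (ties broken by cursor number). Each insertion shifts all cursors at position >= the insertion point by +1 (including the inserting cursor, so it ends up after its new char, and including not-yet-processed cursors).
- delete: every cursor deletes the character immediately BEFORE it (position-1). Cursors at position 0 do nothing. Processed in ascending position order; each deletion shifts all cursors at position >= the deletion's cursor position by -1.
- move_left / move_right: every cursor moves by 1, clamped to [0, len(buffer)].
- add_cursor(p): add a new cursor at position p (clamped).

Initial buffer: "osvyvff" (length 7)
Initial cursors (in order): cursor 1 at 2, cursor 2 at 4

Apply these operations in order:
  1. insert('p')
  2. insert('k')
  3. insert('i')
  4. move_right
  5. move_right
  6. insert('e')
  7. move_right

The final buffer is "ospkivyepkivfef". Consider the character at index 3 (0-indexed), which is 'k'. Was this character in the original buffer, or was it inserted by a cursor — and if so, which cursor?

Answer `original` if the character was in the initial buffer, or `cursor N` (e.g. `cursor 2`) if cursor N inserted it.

After op 1 (insert('p')): buffer="ospvypvff" (len 9), cursors c1@3 c2@6, authorship ..1..2...
After op 2 (insert('k')): buffer="ospkvypkvff" (len 11), cursors c1@4 c2@8, authorship ..11..22...
After op 3 (insert('i')): buffer="ospkivypkivff" (len 13), cursors c1@5 c2@10, authorship ..111..222...
After op 4 (move_right): buffer="ospkivypkivff" (len 13), cursors c1@6 c2@11, authorship ..111..222...
After op 5 (move_right): buffer="ospkivypkivff" (len 13), cursors c1@7 c2@12, authorship ..111..222...
After op 6 (insert('e')): buffer="ospkivyepkivfef" (len 15), cursors c1@8 c2@14, authorship ..111..1222..2.
After op 7 (move_right): buffer="ospkivyepkivfef" (len 15), cursors c1@9 c2@15, authorship ..111..1222..2.
Authorship (.=original, N=cursor N): . . 1 1 1 . . 1 2 2 2 . . 2 .
Index 3: author = 1

Answer: cursor 1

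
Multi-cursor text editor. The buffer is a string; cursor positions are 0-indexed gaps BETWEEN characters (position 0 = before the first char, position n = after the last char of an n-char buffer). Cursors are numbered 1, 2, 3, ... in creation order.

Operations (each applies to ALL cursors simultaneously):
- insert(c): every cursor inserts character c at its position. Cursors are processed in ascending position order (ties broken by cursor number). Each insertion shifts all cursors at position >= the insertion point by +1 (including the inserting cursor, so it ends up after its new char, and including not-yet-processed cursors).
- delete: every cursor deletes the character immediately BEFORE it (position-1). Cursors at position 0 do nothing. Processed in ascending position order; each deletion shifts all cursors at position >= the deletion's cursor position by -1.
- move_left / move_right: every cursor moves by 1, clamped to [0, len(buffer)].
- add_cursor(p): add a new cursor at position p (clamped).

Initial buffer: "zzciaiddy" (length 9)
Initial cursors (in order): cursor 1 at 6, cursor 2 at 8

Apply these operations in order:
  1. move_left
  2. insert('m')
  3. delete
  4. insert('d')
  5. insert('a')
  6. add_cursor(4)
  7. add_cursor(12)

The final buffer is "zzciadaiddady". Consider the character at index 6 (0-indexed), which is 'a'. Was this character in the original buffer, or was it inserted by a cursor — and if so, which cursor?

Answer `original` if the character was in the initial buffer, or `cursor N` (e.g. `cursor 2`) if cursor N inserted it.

Answer: cursor 1

Derivation:
After op 1 (move_left): buffer="zzciaiddy" (len 9), cursors c1@5 c2@7, authorship .........
After op 2 (insert('m')): buffer="zzciamidmdy" (len 11), cursors c1@6 c2@9, authorship .....1..2..
After op 3 (delete): buffer="zzciaiddy" (len 9), cursors c1@5 c2@7, authorship .........
After op 4 (insert('d')): buffer="zzciadidddy" (len 11), cursors c1@6 c2@9, authorship .....1..2..
After op 5 (insert('a')): buffer="zzciadaiddady" (len 13), cursors c1@7 c2@11, authorship .....11..22..
After op 6 (add_cursor(4)): buffer="zzciadaiddady" (len 13), cursors c3@4 c1@7 c2@11, authorship .....11..22..
After op 7 (add_cursor(12)): buffer="zzciadaiddady" (len 13), cursors c3@4 c1@7 c2@11 c4@12, authorship .....11..22..
Authorship (.=original, N=cursor N): . . . . . 1 1 . . 2 2 . .
Index 6: author = 1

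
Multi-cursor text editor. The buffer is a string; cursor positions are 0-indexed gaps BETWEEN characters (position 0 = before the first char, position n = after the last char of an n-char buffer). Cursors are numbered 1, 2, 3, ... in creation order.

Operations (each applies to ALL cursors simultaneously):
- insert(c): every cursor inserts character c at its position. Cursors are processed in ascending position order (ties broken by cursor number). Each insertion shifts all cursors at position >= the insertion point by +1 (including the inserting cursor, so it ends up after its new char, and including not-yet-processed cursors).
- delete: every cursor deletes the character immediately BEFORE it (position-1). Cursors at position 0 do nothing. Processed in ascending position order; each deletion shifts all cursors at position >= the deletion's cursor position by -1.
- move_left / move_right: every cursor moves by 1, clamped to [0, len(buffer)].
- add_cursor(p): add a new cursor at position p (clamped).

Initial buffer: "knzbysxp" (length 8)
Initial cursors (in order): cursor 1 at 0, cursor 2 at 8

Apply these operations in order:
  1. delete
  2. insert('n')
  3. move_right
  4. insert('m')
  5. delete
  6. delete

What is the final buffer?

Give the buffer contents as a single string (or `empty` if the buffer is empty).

Answer: nnzbysx

Derivation:
After op 1 (delete): buffer="knzbysx" (len 7), cursors c1@0 c2@7, authorship .......
After op 2 (insert('n')): buffer="nknzbysxn" (len 9), cursors c1@1 c2@9, authorship 1.......2
After op 3 (move_right): buffer="nknzbysxn" (len 9), cursors c1@2 c2@9, authorship 1.......2
After op 4 (insert('m')): buffer="nkmnzbysxnm" (len 11), cursors c1@3 c2@11, authorship 1.1......22
After op 5 (delete): buffer="nknzbysxn" (len 9), cursors c1@2 c2@9, authorship 1.......2
After op 6 (delete): buffer="nnzbysx" (len 7), cursors c1@1 c2@7, authorship 1......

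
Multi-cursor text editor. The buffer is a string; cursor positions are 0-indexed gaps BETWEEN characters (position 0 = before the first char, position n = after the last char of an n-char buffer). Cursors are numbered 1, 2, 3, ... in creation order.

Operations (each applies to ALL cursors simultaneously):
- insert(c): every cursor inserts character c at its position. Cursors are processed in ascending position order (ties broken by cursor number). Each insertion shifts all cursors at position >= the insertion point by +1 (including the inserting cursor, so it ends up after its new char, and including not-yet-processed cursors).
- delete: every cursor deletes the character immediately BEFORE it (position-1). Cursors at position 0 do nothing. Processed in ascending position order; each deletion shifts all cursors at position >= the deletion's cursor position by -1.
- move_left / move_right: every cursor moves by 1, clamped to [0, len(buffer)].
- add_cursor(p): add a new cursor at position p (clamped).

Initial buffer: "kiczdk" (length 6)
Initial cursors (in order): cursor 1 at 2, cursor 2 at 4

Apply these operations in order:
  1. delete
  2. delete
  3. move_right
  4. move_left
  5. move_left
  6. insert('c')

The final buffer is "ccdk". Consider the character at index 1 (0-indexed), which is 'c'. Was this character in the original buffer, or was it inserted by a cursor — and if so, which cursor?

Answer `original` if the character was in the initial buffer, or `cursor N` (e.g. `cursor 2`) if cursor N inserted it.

Answer: cursor 2

Derivation:
After op 1 (delete): buffer="kcdk" (len 4), cursors c1@1 c2@2, authorship ....
After op 2 (delete): buffer="dk" (len 2), cursors c1@0 c2@0, authorship ..
After op 3 (move_right): buffer="dk" (len 2), cursors c1@1 c2@1, authorship ..
After op 4 (move_left): buffer="dk" (len 2), cursors c1@0 c2@0, authorship ..
After op 5 (move_left): buffer="dk" (len 2), cursors c1@0 c2@0, authorship ..
After op 6 (insert('c')): buffer="ccdk" (len 4), cursors c1@2 c2@2, authorship 12..
Authorship (.=original, N=cursor N): 1 2 . .
Index 1: author = 2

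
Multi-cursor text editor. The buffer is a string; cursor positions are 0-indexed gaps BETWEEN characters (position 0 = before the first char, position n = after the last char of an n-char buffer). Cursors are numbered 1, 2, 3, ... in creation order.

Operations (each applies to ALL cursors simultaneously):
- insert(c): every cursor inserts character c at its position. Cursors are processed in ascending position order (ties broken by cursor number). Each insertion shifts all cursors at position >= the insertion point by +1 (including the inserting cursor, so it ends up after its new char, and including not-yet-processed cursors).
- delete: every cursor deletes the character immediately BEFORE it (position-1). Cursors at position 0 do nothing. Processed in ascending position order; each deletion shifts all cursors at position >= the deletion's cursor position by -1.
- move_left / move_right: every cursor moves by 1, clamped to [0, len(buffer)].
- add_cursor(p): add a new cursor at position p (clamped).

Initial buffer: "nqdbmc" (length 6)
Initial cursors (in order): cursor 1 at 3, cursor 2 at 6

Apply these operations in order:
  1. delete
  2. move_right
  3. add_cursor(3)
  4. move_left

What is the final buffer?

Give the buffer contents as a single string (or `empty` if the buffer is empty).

Answer: nqbm

Derivation:
After op 1 (delete): buffer="nqbm" (len 4), cursors c1@2 c2@4, authorship ....
After op 2 (move_right): buffer="nqbm" (len 4), cursors c1@3 c2@4, authorship ....
After op 3 (add_cursor(3)): buffer="nqbm" (len 4), cursors c1@3 c3@3 c2@4, authorship ....
After op 4 (move_left): buffer="nqbm" (len 4), cursors c1@2 c3@2 c2@3, authorship ....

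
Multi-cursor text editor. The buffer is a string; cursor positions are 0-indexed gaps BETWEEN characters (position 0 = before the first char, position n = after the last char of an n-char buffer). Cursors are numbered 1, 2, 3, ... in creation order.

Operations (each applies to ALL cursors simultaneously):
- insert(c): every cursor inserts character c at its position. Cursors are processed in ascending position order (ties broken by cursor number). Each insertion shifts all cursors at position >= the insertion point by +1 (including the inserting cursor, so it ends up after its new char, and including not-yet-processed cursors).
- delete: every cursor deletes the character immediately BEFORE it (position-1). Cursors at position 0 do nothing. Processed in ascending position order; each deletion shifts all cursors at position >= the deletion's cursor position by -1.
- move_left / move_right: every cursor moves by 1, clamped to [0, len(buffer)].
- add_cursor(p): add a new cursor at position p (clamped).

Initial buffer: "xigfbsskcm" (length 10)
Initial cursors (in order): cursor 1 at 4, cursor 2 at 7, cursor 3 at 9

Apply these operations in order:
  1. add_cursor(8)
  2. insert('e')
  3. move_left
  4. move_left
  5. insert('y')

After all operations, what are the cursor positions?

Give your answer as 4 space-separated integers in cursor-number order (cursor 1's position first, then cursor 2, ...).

After op 1 (add_cursor(8)): buffer="xigfbsskcm" (len 10), cursors c1@4 c2@7 c4@8 c3@9, authorship ..........
After op 2 (insert('e')): buffer="xigfebssekecem" (len 14), cursors c1@5 c2@9 c4@11 c3@13, authorship ....1...2.4.3.
After op 3 (move_left): buffer="xigfebssekecem" (len 14), cursors c1@4 c2@8 c4@10 c3@12, authorship ....1...2.4.3.
After op 4 (move_left): buffer="xigfebssekecem" (len 14), cursors c1@3 c2@7 c4@9 c3@11, authorship ....1...2.4.3.
After op 5 (insert('y')): buffer="xigyfebsyseykeycem" (len 18), cursors c1@4 c2@9 c4@12 c3@15, authorship ...1.1..2.24.43.3.

Answer: 4 9 15 12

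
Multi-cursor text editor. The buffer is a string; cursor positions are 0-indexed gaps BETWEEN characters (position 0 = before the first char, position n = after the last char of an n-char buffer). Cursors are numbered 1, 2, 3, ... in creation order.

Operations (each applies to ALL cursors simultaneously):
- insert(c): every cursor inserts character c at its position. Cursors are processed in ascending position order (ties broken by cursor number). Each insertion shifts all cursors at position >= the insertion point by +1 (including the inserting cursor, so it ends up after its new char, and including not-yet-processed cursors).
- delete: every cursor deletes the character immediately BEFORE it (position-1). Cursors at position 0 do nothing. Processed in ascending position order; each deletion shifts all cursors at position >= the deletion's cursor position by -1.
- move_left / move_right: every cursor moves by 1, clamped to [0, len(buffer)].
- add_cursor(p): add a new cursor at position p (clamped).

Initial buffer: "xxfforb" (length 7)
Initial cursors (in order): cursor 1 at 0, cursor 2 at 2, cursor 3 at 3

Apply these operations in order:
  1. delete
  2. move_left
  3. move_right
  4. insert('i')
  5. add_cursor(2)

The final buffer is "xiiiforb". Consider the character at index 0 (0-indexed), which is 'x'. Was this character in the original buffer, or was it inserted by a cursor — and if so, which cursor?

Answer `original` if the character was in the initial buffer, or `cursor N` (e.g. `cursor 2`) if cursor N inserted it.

After op 1 (delete): buffer="xforb" (len 5), cursors c1@0 c2@1 c3@1, authorship .....
After op 2 (move_left): buffer="xforb" (len 5), cursors c1@0 c2@0 c3@0, authorship .....
After op 3 (move_right): buffer="xforb" (len 5), cursors c1@1 c2@1 c3@1, authorship .....
After op 4 (insert('i')): buffer="xiiiforb" (len 8), cursors c1@4 c2@4 c3@4, authorship .123....
After op 5 (add_cursor(2)): buffer="xiiiforb" (len 8), cursors c4@2 c1@4 c2@4 c3@4, authorship .123....
Authorship (.=original, N=cursor N): . 1 2 3 . . . .
Index 0: author = original

Answer: original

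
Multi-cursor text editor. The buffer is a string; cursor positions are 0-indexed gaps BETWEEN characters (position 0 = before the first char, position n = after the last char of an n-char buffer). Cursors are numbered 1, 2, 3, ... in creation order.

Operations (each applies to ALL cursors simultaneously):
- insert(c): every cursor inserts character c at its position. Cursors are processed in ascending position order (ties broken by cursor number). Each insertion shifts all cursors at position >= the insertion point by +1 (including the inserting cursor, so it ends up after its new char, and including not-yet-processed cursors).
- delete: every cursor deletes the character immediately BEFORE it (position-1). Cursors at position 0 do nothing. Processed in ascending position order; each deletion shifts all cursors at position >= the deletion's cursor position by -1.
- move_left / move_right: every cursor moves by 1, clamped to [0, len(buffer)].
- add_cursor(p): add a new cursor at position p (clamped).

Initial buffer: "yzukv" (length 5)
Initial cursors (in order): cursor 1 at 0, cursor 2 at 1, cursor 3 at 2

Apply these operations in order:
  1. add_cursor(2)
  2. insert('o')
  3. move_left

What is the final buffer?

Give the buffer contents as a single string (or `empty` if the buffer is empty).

After op 1 (add_cursor(2)): buffer="yzukv" (len 5), cursors c1@0 c2@1 c3@2 c4@2, authorship .....
After op 2 (insert('o')): buffer="oyozooukv" (len 9), cursors c1@1 c2@3 c3@6 c4@6, authorship 1.2.34...
After op 3 (move_left): buffer="oyozooukv" (len 9), cursors c1@0 c2@2 c3@5 c4@5, authorship 1.2.34...

Answer: oyozooukv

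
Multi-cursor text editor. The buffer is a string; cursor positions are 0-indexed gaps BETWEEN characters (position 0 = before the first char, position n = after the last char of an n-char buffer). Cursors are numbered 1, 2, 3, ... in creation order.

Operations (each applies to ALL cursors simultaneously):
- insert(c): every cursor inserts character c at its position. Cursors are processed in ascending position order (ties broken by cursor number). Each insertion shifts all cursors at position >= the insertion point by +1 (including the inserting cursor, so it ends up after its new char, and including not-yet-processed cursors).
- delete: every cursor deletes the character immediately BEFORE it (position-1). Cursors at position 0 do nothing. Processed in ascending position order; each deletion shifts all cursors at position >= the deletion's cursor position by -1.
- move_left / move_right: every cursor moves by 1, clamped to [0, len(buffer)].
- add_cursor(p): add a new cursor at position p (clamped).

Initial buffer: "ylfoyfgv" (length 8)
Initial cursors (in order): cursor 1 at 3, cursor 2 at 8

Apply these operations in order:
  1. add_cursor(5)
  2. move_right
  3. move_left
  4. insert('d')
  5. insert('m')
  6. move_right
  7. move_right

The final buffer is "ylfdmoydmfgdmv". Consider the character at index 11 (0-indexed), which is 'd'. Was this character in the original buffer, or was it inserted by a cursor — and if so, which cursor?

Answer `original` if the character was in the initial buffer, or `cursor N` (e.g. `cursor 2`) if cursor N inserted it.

After op 1 (add_cursor(5)): buffer="ylfoyfgv" (len 8), cursors c1@3 c3@5 c2@8, authorship ........
After op 2 (move_right): buffer="ylfoyfgv" (len 8), cursors c1@4 c3@6 c2@8, authorship ........
After op 3 (move_left): buffer="ylfoyfgv" (len 8), cursors c1@3 c3@5 c2@7, authorship ........
After op 4 (insert('d')): buffer="ylfdoydfgdv" (len 11), cursors c1@4 c3@7 c2@10, authorship ...1..3..2.
After op 5 (insert('m')): buffer="ylfdmoydmfgdmv" (len 14), cursors c1@5 c3@9 c2@13, authorship ...11..33..22.
After op 6 (move_right): buffer="ylfdmoydmfgdmv" (len 14), cursors c1@6 c3@10 c2@14, authorship ...11..33..22.
After op 7 (move_right): buffer="ylfdmoydmfgdmv" (len 14), cursors c1@7 c3@11 c2@14, authorship ...11..33..22.
Authorship (.=original, N=cursor N): . . . 1 1 . . 3 3 . . 2 2 .
Index 11: author = 2

Answer: cursor 2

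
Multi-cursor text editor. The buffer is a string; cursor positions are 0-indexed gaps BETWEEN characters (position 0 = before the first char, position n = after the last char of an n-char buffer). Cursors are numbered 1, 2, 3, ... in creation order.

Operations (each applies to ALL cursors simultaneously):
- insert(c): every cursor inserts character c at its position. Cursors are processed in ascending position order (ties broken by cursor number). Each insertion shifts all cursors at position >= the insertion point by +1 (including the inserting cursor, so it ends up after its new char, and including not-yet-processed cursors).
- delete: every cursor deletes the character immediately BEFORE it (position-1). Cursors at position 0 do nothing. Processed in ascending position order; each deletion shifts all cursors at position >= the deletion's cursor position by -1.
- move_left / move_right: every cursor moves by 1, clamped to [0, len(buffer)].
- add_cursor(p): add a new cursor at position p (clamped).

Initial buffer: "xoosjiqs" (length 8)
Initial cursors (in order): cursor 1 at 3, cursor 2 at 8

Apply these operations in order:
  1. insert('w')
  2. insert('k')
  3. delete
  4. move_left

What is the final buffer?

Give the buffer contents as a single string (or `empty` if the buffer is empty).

After op 1 (insert('w')): buffer="xoowsjiqsw" (len 10), cursors c1@4 c2@10, authorship ...1.....2
After op 2 (insert('k')): buffer="xoowksjiqswk" (len 12), cursors c1@5 c2@12, authorship ...11.....22
After op 3 (delete): buffer="xoowsjiqsw" (len 10), cursors c1@4 c2@10, authorship ...1.....2
After op 4 (move_left): buffer="xoowsjiqsw" (len 10), cursors c1@3 c2@9, authorship ...1.....2

Answer: xoowsjiqsw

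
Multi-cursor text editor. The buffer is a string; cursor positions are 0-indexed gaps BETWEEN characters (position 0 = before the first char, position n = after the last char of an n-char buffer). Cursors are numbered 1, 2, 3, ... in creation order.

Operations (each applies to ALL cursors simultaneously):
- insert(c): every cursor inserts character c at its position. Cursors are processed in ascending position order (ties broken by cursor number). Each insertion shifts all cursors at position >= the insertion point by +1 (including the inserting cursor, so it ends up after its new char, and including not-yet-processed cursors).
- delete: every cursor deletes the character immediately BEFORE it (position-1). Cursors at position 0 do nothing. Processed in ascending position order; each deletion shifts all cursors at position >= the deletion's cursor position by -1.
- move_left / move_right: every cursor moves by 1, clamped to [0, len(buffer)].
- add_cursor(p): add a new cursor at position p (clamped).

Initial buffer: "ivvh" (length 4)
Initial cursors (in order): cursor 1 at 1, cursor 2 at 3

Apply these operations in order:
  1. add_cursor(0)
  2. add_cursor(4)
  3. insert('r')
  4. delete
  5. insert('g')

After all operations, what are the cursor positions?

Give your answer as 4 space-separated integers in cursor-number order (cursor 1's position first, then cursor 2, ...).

Answer: 3 6 1 8

Derivation:
After op 1 (add_cursor(0)): buffer="ivvh" (len 4), cursors c3@0 c1@1 c2@3, authorship ....
After op 2 (add_cursor(4)): buffer="ivvh" (len 4), cursors c3@0 c1@1 c2@3 c4@4, authorship ....
After op 3 (insert('r')): buffer="rirvvrhr" (len 8), cursors c3@1 c1@3 c2@6 c4@8, authorship 3.1..2.4
After op 4 (delete): buffer="ivvh" (len 4), cursors c3@0 c1@1 c2@3 c4@4, authorship ....
After op 5 (insert('g')): buffer="gigvvghg" (len 8), cursors c3@1 c1@3 c2@6 c4@8, authorship 3.1..2.4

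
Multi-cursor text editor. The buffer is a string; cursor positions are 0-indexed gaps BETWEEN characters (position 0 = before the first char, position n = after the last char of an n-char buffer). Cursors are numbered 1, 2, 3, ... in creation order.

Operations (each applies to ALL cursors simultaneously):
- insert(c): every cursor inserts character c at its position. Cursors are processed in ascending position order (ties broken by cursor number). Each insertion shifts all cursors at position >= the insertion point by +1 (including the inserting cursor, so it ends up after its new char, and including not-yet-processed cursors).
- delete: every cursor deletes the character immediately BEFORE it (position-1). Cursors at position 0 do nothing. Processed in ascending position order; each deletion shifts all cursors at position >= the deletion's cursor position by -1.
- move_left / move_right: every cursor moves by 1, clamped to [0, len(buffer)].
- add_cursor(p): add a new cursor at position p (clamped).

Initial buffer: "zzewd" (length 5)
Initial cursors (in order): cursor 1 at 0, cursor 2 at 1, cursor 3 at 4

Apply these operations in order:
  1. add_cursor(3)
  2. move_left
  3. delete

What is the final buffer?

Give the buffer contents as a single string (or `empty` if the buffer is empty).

Answer: zwd

Derivation:
After op 1 (add_cursor(3)): buffer="zzewd" (len 5), cursors c1@0 c2@1 c4@3 c3@4, authorship .....
After op 2 (move_left): buffer="zzewd" (len 5), cursors c1@0 c2@0 c4@2 c3@3, authorship .....
After op 3 (delete): buffer="zwd" (len 3), cursors c1@0 c2@0 c3@1 c4@1, authorship ...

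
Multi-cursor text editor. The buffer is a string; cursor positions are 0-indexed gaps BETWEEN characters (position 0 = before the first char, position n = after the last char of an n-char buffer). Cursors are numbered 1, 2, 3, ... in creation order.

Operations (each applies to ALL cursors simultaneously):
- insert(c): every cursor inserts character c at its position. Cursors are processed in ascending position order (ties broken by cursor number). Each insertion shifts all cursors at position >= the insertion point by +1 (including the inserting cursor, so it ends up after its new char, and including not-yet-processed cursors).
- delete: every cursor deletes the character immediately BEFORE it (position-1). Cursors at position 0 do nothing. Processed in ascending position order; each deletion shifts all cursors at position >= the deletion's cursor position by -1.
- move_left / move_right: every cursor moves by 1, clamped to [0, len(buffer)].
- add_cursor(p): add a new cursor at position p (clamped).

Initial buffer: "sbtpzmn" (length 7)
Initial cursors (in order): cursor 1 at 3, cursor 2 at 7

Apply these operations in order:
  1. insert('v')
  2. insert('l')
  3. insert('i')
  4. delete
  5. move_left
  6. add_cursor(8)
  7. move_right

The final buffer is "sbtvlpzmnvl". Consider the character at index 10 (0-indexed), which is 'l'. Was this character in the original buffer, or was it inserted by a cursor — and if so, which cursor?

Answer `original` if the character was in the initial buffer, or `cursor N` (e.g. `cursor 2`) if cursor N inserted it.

After op 1 (insert('v')): buffer="sbtvpzmnv" (len 9), cursors c1@4 c2@9, authorship ...1....2
After op 2 (insert('l')): buffer="sbtvlpzmnvl" (len 11), cursors c1@5 c2@11, authorship ...11....22
After op 3 (insert('i')): buffer="sbtvlipzmnvli" (len 13), cursors c1@6 c2@13, authorship ...111....222
After op 4 (delete): buffer="sbtvlpzmnvl" (len 11), cursors c1@5 c2@11, authorship ...11....22
After op 5 (move_left): buffer="sbtvlpzmnvl" (len 11), cursors c1@4 c2@10, authorship ...11....22
After op 6 (add_cursor(8)): buffer="sbtvlpzmnvl" (len 11), cursors c1@4 c3@8 c2@10, authorship ...11....22
After op 7 (move_right): buffer="sbtvlpzmnvl" (len 11), cursors c1@5 c3@9 c2@11, authorship ...11....22
Authorship (.=original, N=cursor N): . . . 1 1 . . . . 2 2
Index 10: author = 2

Answer: cursor 2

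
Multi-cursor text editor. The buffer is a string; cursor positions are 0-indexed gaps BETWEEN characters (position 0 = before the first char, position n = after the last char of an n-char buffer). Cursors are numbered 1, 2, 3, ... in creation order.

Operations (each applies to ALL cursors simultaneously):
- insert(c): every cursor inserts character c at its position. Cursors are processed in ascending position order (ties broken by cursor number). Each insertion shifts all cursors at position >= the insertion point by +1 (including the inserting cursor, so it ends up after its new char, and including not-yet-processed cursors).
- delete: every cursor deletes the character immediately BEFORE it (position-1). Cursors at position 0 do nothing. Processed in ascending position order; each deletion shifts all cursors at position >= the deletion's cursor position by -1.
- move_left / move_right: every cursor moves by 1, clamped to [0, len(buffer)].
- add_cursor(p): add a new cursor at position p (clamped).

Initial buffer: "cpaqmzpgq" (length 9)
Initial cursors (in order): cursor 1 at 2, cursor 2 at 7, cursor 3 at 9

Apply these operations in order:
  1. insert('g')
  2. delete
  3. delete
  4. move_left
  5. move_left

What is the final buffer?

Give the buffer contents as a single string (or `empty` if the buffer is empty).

After op 1 (insert('g')): buffer="cpgaqmzpggqg" (len 12), cursors c1@3 c2@9 c3@12, authorship ..1.....2..3
After op 2 (delete): buffer="cpaqmzpgq" (len 9), cursors c1@2 c2@7 c3@9, authorship .........
After op 3 (delete): buffer="caqmzg" (len 6), cursors c1@1 c2@5 c3@6, authorship ......
After op 4 (move_left): buffer="caqmzg" (len 6), cursors c1@0 c2@4 c3@5, authorship ......
After op 5 (move_left): buffer="caqmzg" (len 6), cursors c1@0 c2@3 c3@4, authorship ......

Answer: caqmzg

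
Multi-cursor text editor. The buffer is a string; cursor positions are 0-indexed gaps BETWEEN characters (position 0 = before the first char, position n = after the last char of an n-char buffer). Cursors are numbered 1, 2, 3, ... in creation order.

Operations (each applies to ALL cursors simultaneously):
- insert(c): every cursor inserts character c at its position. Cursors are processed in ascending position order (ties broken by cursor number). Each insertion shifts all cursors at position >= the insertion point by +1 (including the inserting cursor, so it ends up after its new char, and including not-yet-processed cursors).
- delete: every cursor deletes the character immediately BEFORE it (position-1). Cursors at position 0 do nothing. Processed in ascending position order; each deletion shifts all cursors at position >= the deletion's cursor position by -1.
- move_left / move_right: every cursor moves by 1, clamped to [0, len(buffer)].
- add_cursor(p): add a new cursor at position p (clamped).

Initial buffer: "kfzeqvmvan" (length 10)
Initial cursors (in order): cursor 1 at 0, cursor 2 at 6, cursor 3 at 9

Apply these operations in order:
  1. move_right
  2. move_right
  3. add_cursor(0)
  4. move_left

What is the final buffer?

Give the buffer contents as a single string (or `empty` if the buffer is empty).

After op 1 (move_right): buffer="kfzeqvmvan" (len 10), cursors c1@1 c2@7 c3@10, authorship ..........
After op 2 (move_right): buffer="kfzeqvmvan" (len 10), cursors c1@2 c2@8 c3@10, authorship ..........
After op 3 (add_cursor(0)): buffer="kfzeqvmvan" (len 10), cursors c4@0 c1@2 c2@8 c3@10, authorship ..........
After op 4 (move_left): buffer="kfzeqvmvan" (len 10), cursors c4@0 c1@1 c2@7 c3@9, authorship ..........

Answer: kfzeqvmvan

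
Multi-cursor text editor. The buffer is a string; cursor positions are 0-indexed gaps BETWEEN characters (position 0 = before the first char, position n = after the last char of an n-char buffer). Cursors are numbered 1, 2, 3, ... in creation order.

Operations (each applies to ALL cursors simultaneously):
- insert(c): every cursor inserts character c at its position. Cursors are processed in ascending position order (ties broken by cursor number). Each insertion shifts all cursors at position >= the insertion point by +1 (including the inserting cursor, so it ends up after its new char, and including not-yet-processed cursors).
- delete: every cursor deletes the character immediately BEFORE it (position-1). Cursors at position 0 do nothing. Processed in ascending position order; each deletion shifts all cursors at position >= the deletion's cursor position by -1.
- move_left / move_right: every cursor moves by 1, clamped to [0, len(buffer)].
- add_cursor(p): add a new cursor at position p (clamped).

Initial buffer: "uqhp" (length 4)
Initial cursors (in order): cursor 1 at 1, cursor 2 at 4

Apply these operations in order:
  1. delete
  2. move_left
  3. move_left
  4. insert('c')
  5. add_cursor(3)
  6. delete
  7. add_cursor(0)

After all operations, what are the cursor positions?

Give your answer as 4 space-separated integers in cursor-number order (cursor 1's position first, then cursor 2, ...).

After op 1 (delete): buffer="qh" (len 2), cursors c1@0 c2@2, authorship ..
After op 2 (move_left): buffer="qh" (len 2), cursors c1@0 c2@1, authorship ..
After op 3 (move_left): buffer="qh" (len 2), cursors c1@0 c2@0, authorship ..
After op 4 (insert('c')): buffer="ccqh" (len 4), cursors c1@2 c2@2, authorship 12..
After op 5 (add_cursor(3)): buffer="ccqh" (len 4), cursors c1@2 c2@2 c3@3, authorship 12..
After op 6 (delete): buffer="h" (len 1), cursors c1@0 c2@0 c3@0, authorship .
After op 7 (add_cursor(0)): buffer="h" (len 1), cursors c1@0 c2@0 c3@0 c4@0, authorship .

Answer: 0 0 0 0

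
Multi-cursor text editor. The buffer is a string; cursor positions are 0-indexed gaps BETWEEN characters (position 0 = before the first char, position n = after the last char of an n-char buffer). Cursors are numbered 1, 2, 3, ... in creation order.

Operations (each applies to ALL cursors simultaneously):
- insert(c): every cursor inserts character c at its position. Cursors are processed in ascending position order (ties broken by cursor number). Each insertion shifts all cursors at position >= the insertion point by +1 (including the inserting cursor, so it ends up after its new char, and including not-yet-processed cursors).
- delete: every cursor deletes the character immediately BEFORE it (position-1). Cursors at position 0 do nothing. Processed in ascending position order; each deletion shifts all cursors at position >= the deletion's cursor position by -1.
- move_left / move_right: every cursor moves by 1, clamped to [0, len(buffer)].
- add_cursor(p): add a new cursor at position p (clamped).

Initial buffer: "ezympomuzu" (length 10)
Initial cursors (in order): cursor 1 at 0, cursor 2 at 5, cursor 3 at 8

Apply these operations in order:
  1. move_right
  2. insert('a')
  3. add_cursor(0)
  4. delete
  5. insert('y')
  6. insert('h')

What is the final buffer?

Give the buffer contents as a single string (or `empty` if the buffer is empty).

Answer: yheyhzympoyhmuzyhu

Derivation:
After op 1 (move_right): buffer="ezympomuzu" (len 10), cursors c1@1 c2@6 c3@9, authorship ..........
After op 2 (insert('a')): buffer="eazympoamuzau" (len 13), cursors c1@2 c2@8 c3@12, authorship .1.....2...3.
After op 3 (add_cursor(0)): buffer="eazympoamuzau" (len 13), cursors c4@0 c1@2 c2@8 c3@12, authorship .1.....2...3.
After op 4 (delete): buffer="ezympomuzu" (len 10), cursors c4@0 c1@1 c2@6 c3@9, authorship ..........
After op 5 (insert('y')): buffer="yeyzympoymuzyu" (len 14), cursors c4@1 c1@3 c2@9 c3@13, authorship 4.1.....2...3.
After op 6 (insert('h')): buffer="yheyhzympoyhmuzyhu" (len 18), cursors c4@2 c1@5 c2@12 c3@17, authorship 44.11.....22...33.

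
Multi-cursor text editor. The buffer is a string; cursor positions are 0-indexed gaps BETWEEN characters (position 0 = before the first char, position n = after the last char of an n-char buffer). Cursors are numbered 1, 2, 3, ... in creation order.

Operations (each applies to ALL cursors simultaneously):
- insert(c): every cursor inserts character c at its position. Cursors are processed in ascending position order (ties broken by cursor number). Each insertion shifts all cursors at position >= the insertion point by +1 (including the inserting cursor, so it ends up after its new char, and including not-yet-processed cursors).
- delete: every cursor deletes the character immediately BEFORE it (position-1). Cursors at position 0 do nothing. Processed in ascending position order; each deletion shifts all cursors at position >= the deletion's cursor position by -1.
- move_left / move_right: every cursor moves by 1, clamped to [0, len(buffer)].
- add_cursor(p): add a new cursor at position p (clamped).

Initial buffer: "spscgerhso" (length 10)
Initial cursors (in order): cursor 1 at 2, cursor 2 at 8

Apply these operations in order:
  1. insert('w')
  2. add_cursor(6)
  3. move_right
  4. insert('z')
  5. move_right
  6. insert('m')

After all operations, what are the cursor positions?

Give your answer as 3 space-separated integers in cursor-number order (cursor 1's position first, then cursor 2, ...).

Answer: 7 18 12

Derivation:
After op 1 (insert('w')): buffer="spwscgerhwso" (len 12), cursors c1@3 c2@10, authorship ..1......2..
After op 2 (add_cursor(6)): buffer="spwscgerhwso" (len 12), cursors c1@3 c3@6 c2@10, authorship ..1......2..
After op 3 (move_right): buffer="spwscgerhwso" (len 12), cursors c1@4 c3@7 c2@11, authorship ..1......2..
After op 4 (insert('z')): buffer="spwszcgezrhwszo" (len 15), cursors c1@5 c3@9 c2@14, authorship ..1.1...3..2.2.
After op 5 (move_right): buffer="spwszcgezrhwszo" (len 15), cursors c1@6 c3@10 c2@15, authorship ..1.1...3..2.2.
After op 6 (insert('m')): buffer="spwszcmgezrmhwszom" (len 18), cursors c1@7 c3@12 c2@18, authorship ..1.1.1..3.3.2.2.2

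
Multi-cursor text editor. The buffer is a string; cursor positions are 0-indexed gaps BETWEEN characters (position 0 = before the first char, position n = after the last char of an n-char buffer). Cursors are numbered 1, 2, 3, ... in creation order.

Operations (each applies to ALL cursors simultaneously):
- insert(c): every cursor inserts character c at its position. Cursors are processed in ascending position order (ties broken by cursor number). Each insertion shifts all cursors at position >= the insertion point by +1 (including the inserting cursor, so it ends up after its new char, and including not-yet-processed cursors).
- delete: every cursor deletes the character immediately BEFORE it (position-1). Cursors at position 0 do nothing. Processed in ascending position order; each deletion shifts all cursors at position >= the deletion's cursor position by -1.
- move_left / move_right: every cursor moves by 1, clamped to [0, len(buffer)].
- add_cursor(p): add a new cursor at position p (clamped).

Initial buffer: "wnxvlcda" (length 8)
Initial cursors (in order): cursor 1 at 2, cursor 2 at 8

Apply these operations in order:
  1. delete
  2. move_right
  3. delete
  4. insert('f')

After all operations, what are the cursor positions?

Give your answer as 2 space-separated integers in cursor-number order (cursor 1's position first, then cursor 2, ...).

Answer: 2 6

Derivation:
After op 1 (delete): buffer="wxvlcd" (len 6), cursors c1@1 c2@6, authorship ......
After op 2 (move_right): buffer="wxvlcd" (len 6), cursors c1@2 c2@6, authorship ......
After op 3 (delete): buffer="wvlc" (len 4), cursors c1@1 c2@4, authorship ....
After op 4 (insert('f')): buffer="wfvlcf" (len 6), cursors c1@2 c2@6, authorship .1...2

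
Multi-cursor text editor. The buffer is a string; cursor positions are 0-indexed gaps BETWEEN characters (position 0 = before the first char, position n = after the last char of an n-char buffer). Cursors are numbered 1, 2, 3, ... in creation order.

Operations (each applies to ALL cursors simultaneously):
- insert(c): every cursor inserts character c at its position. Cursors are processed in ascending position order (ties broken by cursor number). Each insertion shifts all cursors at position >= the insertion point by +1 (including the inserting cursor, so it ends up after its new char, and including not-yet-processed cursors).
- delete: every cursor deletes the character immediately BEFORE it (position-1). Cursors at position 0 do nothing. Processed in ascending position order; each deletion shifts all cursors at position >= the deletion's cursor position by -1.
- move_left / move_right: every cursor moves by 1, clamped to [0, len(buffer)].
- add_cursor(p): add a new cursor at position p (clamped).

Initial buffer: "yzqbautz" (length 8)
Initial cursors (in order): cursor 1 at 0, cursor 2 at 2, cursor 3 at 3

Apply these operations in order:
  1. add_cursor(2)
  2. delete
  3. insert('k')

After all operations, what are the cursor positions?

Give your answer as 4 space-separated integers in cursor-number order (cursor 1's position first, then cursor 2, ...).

Answer: 4 4 4 4

Derivation:
After op 1 (add_cursor(2)): buffer="yzqbautz" (len 8), cursors c1@0 c2@2 c4@2 c3@3, authorship ........
After op 2 (delete): buffer="bautz" (len 5), cursors c1@0 c2@0 c3@0 c4@0, authorship .....
After op 3 (insert('k')): buffer="kkkkbautz" (len 9), cursors c1@4 c2@4 c3@4 c4@4, authorship 1234.....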